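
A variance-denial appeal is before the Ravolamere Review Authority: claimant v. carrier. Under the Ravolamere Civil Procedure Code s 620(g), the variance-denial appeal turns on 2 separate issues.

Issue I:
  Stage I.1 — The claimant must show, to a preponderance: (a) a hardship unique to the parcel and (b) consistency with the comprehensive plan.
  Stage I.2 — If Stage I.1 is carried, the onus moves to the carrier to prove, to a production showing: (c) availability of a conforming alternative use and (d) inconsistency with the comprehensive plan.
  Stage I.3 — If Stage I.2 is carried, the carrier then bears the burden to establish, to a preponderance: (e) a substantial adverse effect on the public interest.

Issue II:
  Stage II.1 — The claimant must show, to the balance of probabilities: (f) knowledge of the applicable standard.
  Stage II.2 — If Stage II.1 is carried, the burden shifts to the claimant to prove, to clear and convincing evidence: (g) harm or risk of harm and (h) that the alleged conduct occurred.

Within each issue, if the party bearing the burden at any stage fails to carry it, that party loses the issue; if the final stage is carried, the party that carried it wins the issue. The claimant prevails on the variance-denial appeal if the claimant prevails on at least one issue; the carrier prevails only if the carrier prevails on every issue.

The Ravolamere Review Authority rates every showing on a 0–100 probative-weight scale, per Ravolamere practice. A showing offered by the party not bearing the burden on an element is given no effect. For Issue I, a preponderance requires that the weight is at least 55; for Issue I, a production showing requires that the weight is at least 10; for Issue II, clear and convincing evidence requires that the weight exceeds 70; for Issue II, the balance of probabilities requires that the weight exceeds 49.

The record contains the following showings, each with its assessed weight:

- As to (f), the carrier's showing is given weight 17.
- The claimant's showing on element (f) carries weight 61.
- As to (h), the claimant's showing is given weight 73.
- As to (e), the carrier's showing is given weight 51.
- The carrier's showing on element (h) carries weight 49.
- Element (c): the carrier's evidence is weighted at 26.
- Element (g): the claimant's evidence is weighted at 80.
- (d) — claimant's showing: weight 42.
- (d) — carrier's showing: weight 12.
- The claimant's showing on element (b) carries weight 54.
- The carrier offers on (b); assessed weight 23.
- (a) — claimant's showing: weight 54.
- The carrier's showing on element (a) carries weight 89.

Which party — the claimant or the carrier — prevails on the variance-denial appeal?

— Issue I —
At Stage I.1 the claimant must meet a preponderance (weight is at least 55): on (a) the weight is 54 (the carrier's 89 is given no effect), which does not reach 55, so (a) does not meet the standard; on (b) the weight is 54 (the carrier's 23 is given no effect), < 55, so (b) does not meet the standard.
  The claimant does not carry Stage I.1.
So the carrier prevails on this issue.
— Issue II —
Stage II.1 — burden on claimant; standard: the balance of probabilities (weight exceeds 49).
    (f): 61 (carrier's 17 disregarded) > 49 [met]
  All elements met. The claimant retains the burden for Stage II.2.
Stage II.2 — burden on claimant; standard: clear and convincing evidence (weight exceeds 70).
    (g): 80 > 70 [met]
    (h): 73 (carrier's 49 disregarded) > 70 [met]
  The claimant carries the last stage.
With every stage satisfied, the claimant prevails on this issue.
Per-issue: Issue I → carrier; Issue II → claimant. The claimant must prevail on at least one issue; overall, the claimant prevails.

claimant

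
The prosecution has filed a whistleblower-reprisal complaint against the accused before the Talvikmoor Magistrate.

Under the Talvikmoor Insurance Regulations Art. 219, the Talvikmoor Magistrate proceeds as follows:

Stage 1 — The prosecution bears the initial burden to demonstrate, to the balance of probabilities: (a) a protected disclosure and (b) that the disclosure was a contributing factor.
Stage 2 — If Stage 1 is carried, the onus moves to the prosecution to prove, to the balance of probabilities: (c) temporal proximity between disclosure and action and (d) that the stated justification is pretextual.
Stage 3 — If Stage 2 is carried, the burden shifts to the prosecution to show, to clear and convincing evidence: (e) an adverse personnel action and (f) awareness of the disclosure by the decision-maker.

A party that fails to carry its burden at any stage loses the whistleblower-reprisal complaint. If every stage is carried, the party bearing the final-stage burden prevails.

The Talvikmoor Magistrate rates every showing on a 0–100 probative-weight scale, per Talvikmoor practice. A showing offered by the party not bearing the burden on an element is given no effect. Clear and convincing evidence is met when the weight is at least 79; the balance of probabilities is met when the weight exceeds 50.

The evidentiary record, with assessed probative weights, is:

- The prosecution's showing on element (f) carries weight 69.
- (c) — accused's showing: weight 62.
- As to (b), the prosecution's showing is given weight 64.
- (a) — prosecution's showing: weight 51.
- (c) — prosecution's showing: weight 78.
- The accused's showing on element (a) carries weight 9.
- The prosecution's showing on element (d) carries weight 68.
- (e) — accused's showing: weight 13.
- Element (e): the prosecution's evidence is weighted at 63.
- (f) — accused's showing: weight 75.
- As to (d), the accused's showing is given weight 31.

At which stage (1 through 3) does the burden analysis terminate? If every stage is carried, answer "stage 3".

At Stage 1 the prosecution must meet the balance of probabilities (weight exceeds 50): on (a) the weight is 51 (the accused's 9 is given no effect), which does exceed 50, so (a) meets the standard; on (b) the weight is 64, > 50, so (b) meets the standard.
  Stage 1 carried; the burden remains with the prosecution.
At Stage 2 the prosecution must meet the balance of probabilities (weight exceeds 50): on (c) the weight is 78 (the accused's 62 is given no effect), > 50, so (c) meets the standard; on (d) the weight is 68 (the accused's 31 is given no effect), which does exceed 50, so (d) meets the standard.
  Stage 2 carried; the burden remains with the prosecution.
At Stage 3 the prosecution must meet clear and convincing evidence (weight is at least 79): on (e) the weight is 63 (the accused's 13 is given no effect), < 79, so (e) does not meet the standard; on (f) the weight is 69 (the accused's 75 is given no effect), which does not reach 79, so (f) does not meet the standard.
  Stage 3 not carried; the prosecution fails its burden.
The analysis ends at Stage 3; the accused prevails.

stage 3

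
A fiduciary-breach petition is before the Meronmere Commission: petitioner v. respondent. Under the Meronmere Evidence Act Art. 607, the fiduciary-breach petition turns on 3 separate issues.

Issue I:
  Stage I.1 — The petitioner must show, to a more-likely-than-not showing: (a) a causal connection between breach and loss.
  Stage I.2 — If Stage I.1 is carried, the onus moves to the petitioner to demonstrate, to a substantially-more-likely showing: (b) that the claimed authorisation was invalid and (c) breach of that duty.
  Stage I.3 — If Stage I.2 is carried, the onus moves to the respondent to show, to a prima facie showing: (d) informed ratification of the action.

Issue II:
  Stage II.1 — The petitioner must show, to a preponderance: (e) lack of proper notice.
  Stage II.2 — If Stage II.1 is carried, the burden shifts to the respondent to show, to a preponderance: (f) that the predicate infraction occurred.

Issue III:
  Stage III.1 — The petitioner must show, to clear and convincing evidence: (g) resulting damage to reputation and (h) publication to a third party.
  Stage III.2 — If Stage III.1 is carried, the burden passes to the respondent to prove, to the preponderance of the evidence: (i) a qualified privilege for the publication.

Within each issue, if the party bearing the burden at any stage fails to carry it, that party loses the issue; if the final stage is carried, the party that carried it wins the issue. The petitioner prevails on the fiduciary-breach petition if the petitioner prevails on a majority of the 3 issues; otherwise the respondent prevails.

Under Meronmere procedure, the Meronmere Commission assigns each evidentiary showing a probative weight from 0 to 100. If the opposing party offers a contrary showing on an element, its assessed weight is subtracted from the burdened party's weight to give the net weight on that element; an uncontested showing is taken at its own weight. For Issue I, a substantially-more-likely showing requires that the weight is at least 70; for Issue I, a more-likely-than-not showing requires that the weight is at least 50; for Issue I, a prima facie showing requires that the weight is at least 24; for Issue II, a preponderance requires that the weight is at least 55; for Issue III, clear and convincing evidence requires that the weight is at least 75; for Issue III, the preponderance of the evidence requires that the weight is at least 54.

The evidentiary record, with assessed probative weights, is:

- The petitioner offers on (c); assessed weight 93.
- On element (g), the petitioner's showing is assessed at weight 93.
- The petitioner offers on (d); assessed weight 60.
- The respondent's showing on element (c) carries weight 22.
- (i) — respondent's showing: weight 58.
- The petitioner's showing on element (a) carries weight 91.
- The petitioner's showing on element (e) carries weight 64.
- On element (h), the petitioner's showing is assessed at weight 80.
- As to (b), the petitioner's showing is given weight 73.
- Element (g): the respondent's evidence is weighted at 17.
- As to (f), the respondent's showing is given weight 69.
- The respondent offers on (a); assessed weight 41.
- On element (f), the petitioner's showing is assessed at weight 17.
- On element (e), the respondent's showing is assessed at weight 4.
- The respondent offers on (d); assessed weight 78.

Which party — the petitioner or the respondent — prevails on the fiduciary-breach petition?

petitioner

— Issue I —
At Stage I.1 the petitioner must meet a more-likely-than-not showing (weight is at least 50): on (a) the weight is 91 less the opposing 41 gives net 50, ≥ 50, so (a) meets the standard.
  All elements met. The petitioner retains the burden for Stage I.2.
At Stage I.2 the petitioner must meet a substantially-more-likely showing (weight is at least 70): on (b) the weight is 73, ≥ 70, so (b) meets the standard; on (c) the weight is 93 less the opposing 22 gives net 71, ≥ 70, so (c) meets the standard.
  All elements met. The burden passes to the respondent.
At Stage I.3 the respondent must meet a prima facie showing (weight is at least 24): on (d) the weight is 78 less the opposing 60 gives net 18, < 24, so (d) does not meet the standard.
  Stage I.3 not carried; the respondent fails its burden.
The petitioner prevails on this issue.
— Issue II —
Stage II.1 (petitioner, a preponderance, weight is at least 55): (e) net 64−4=60 ≥ 55 — meets.
  The petitioner carries Stage II.1; the respondent now bears the burden.
Stage II.2 (respondent, a preponderance, weight is at least 55): (f) net 69−17=52 < 55 — fails.
  Not every element is met, so the respondent fails to carry Stage II.2.
The analysis ends at Stage II.2; the petitioner prevails on this issue.
— Issue III —
At Stage III.1 the petitioner must meet clear and convincing evidence (weight is at least 75): on (g) the weight is 93 less the opposing 17 gives net 76, which does reach 75, so (g) meets the standard; on (h) the weight is 80, ≥ 75, so (h) meets the standard.
  Stage III.1 carried; the burden shifts to the respondent.
At Stage III.2 the respondent must meet the preponderance of the evidence (weight is at least 54): on (i) the weight is 58, which does reach 54, so (i) meets the standard.
  The respondent carries the last stage.
Every stage carried; the respondent prevails on this issue.
Per-issue: Issue I → petitioner; Issue II → petitioner; Issue III → respondent. The petitioner must prevail on a majority of issues; overall, the petitioner prevails.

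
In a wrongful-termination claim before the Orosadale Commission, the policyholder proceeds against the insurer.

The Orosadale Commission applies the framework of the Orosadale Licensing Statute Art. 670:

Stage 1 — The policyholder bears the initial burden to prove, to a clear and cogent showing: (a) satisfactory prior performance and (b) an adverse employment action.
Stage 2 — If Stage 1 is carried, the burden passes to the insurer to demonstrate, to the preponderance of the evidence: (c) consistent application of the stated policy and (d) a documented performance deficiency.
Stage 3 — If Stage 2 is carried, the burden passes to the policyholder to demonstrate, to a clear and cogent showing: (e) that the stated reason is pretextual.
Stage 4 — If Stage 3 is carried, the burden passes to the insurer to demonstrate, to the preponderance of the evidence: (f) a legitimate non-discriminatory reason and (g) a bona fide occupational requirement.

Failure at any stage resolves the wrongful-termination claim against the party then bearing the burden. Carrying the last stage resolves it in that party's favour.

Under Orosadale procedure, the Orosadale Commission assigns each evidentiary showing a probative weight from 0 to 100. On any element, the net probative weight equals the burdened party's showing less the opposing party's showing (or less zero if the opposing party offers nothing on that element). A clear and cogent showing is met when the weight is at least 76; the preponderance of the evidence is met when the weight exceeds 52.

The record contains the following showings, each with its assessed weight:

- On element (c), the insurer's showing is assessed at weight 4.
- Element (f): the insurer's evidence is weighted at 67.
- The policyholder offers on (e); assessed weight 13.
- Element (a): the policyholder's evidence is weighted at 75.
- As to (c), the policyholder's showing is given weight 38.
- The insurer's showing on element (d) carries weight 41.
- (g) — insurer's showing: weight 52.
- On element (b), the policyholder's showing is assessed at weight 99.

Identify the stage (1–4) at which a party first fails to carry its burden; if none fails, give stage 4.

Stage 1 (policyholder, a clear and cogent showing, weight is at least 76): (a) 75 < 76 — fails; (b) 99 ≥ 76 — meets.
  The policyholder does not carry Stage 1.
The insurer prevails.

stage 1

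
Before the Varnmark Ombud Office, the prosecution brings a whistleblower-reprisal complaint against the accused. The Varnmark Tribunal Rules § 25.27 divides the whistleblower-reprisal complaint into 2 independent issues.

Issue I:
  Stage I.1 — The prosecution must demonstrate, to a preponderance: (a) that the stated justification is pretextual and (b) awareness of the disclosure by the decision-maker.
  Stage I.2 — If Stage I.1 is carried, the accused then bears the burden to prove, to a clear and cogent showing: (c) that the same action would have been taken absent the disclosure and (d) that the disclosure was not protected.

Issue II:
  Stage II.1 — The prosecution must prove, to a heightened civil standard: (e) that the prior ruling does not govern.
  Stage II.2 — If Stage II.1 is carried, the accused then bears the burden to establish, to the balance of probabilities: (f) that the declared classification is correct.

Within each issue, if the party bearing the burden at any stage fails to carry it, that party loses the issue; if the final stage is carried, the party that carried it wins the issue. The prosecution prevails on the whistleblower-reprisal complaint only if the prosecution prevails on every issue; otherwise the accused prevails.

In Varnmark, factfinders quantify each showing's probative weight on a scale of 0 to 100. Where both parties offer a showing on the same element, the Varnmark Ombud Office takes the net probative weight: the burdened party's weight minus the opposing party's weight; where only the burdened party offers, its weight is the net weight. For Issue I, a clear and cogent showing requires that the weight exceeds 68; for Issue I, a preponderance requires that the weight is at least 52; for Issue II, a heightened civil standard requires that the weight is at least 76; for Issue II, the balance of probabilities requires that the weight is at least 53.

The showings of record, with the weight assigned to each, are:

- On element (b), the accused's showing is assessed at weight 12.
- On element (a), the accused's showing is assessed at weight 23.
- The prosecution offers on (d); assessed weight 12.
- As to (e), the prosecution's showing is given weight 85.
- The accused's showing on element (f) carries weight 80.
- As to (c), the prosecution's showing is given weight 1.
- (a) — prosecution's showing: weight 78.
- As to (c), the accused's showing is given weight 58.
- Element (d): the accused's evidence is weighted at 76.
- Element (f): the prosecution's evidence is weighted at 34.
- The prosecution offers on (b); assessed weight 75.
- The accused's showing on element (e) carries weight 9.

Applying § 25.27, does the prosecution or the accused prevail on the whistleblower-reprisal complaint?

prosecution

— Issue I —
Stage I.1 (prosecution, a preponderance, weight is at least 52): (a) net 78−23=55 ≥ 52 — meets; (b) net 75−12=63 ≥ 52 — meets.
  The prosecution carries Stage I.1; the accused now bears the burden.
Stage I.2 (accused, a clear and cogent showing, weight exceeds 68): (c) net 58−1=57 ≤ 68 — fails; (d) net 76−12=64 ≤ 68 — fails.
  The accused does not carry Stage I.2.
So the prosecution prevails on this issue.
— Issue II —
Stage II.1 — burden on prosecution; standard: a heightened civil standard (weight is at least 76).
    (e): 85 − 9 = 76 ≥ 76 [met]
  The prosecution carries Stage II.1; the accused now bears the burden.
Stage II.2 — burden on accused; standard: the balance of probabilities (weight is at least 53).
    (f): 80 − 34 = 46 < 53 [not met]
  Stage II.2 not carried; the accused fails its burden.
The prosecution prevails on this issue.
Per-issue: Issue I → prosecution; Issue II → prosecution. The prosecution must prevail on every issue; overall, the prosecution prevails.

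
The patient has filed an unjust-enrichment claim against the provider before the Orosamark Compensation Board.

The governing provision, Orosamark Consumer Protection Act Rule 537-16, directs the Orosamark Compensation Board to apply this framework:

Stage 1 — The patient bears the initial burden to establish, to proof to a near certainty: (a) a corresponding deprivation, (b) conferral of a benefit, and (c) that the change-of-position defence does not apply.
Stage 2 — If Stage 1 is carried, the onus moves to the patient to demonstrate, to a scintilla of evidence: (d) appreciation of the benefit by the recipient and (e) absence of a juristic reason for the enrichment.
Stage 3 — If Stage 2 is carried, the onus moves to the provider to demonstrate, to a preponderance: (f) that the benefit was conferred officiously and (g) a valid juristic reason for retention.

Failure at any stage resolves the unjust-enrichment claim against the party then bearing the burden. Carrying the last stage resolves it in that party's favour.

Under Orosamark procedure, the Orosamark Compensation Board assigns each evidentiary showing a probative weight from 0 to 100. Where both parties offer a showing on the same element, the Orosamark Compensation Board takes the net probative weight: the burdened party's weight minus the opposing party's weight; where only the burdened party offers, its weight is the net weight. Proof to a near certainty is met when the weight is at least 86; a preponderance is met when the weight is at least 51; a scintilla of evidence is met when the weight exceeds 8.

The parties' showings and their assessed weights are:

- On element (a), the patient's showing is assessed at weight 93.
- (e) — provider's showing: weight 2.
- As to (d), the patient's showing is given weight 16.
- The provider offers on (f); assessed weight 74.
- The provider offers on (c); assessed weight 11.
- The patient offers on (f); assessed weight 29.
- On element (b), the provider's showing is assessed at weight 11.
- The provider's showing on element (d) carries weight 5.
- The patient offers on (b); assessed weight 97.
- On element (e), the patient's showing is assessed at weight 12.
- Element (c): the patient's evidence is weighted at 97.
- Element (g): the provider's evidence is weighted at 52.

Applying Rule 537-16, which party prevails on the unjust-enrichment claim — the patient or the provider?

patient

Stage 1 (patient, proof to a near certainty, weight is at least 86): (a) 93 ≥ 86 — meets; (b) net 97−11=86 ≥ 86 — meets; (c) net 97−11=86 ≥ 86 — meets.
  All elements met. The patient retains the burden for Stage 2.
Stage 2 (patient, a scintilla of evidence, weight exceeds 8): (d) net 16−5=11 > 8 — meets; (e) net 12−2=10 > 8 — meets.
  Stage 2 carried; the burden shifts to the provider.
Stage 3 (provider, a preponderance, weight is at least 51): (f) net 74−29=45 < 51 — fails; (g) 52 ≥ 51 — meets.
  The provider does not carry Stage 3.
So the patient prevails.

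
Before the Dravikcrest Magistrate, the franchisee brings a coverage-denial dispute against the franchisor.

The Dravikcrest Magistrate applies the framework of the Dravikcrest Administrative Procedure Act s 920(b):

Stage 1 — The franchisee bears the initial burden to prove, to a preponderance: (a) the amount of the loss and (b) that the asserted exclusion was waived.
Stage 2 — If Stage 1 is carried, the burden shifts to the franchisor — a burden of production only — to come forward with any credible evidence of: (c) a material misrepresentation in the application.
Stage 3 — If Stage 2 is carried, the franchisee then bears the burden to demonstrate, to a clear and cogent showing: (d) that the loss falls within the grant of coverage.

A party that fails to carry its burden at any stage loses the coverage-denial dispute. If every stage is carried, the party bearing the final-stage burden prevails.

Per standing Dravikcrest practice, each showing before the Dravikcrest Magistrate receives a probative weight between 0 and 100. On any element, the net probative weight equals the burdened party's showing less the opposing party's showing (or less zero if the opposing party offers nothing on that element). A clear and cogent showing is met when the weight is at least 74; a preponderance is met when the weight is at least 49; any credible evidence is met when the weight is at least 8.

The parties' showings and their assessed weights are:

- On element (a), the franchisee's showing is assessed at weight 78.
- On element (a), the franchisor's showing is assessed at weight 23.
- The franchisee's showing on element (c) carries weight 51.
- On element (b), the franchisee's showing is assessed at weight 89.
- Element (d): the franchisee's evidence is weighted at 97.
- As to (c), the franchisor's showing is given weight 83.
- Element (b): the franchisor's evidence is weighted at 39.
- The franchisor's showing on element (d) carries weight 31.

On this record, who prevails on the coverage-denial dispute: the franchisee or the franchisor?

franchisor

At Stage 1 the franchisee must meet a preponderance (weight is at least 49): on (a) the weight is 78 less the opposing 23 gives net 55, ≥ 49, so (a) meets the standard; on (b) the weight is 89 less the opposing 39 gives net 50, which does reach 49, so (b) meets the standard.
  The franchisee carries Stage 1; the franchisor now bears the burden.
At Stage 2 the franchisor must meet any credible evidence (weight is at least 8): on (c) the weight is 83 less the opposing 51 gives net 32, ≥ 8, so (c) meets the standard.
  The franchisor carries Stage 2; the franchisee now bears the burden.
At Stage 3 the franchisee must meet a clear and cogent showing (weight is at least 74): on (d) the weight is 97 less the opposing 31 gives net 66, < 74, so (d) does not meet the standard.
  The franchisee does not carry Stage 3.
So the franchisor prevails.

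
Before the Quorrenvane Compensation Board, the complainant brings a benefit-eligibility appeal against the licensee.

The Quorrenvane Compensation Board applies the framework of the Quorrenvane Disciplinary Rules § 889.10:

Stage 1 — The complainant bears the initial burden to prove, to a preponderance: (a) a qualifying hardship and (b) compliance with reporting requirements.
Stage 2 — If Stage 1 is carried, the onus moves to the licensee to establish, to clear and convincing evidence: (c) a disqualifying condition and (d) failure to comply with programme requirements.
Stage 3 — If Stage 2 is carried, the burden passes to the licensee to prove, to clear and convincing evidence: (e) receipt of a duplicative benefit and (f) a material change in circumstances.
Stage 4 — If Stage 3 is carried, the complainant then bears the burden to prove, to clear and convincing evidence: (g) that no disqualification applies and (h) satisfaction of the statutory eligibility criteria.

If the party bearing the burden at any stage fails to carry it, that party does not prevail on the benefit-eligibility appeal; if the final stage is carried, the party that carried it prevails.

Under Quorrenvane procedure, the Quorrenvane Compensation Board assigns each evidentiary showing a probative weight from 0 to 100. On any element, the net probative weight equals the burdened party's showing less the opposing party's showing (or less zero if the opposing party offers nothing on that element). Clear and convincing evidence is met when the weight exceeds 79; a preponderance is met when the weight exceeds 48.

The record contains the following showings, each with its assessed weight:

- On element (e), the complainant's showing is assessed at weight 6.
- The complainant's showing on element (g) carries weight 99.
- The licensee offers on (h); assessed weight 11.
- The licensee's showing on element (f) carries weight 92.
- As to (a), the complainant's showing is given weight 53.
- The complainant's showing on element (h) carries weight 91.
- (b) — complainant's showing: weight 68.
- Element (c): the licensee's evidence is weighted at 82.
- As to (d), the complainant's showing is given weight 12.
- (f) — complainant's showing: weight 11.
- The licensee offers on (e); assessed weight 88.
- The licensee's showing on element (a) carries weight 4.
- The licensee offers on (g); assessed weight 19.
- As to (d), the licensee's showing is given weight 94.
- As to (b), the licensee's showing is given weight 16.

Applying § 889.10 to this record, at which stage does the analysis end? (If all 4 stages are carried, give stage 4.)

stage 4

Stage 1 — burden on complainant; standard: a preponderance (weight exceeds 48).
    (a): 53 − 4 = 49 > 48 [met]
    (b): 68 − 16 = 52 > 48 [met]
  The complainant carries Stage 1; the licensee now bears the burden.
Stage 2 — burden on licensee; standard: clear and convincing evidence (weight exceeds 79).
    (c): 82 > 79 [met]
    (d): 94 − 12 = 82 > 79 [met]
  All elements met. The licensee retains the burden for Stage 3.
Stage 3 — burden on licensee; standard: clear and convincing evidence (weight exceeds 79).
    (e): 88 − 6 = 82 > 79 [met]
    (f): 92 − 11 = 81 > 79 [met]
  Stage 3 is satisfied; the onus moves to the complainant.
Stage 4 — burden on complainant; standard: clear and convincing evidence (weight exceeds 79).
    (g): 99 − 19 = 80 > 79 [met]
    (h): 91 − 11 = 80 > 79 [met]
  Stage 4 carried; the final stage is satisfied.
Every stage carried; the complainant prevails.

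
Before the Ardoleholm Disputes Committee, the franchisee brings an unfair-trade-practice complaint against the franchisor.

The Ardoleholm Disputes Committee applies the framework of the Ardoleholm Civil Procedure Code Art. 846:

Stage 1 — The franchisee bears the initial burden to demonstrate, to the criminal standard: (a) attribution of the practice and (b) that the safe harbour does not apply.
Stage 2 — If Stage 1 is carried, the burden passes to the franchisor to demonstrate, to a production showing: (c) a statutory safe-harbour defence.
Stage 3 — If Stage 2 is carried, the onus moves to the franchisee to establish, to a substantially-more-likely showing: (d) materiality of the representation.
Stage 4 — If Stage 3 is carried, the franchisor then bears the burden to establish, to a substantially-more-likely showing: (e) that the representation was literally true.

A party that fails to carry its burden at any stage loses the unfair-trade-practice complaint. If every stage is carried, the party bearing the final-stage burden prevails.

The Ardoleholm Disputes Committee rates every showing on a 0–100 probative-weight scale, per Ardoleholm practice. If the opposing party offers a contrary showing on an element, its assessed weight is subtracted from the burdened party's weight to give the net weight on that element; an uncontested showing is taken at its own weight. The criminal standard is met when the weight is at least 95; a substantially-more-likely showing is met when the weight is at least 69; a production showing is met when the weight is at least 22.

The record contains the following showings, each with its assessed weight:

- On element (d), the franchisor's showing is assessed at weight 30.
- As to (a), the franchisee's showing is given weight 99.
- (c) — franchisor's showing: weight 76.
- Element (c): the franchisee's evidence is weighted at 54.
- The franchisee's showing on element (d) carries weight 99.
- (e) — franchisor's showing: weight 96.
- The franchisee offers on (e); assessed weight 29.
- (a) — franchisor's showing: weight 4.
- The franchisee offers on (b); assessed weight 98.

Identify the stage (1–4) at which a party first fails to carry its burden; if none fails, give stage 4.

stage 4

At Stage 1 the franchisee must meet the criminal standard (weight is at least 95): on (a) the weight is 99 less the opposing 4 gives net 95, which does reach 95, so (a) meets the standard; on (b) the weight is 98, ≥ 95, so (b) meets the standard.
  All elements met. The burden passes to the franchisor.
At Stage 2 the franchisor must meet a production showing (weight is at least 22): on (c) the weight is 76 less the opposing 54 gives net 22, which does reach 22, so (c) meets the standard.
  Stage 2 is satisfied; the onus moves to the franchisee.
At Stage 3 the franchisee must meet a substantially-more-likely showing (weight is at least 69): on (d) the weight is 99 less the opposing 30 gives net 69, which does reach 69, so (d) meets the standard.
  The franchisee carries Stage 3; the franchisor now bears the burden.
At Stage 4 the franchisor must meet a substantially-more-likely showing (weight is at least 69): on (e) the weight is 96 less the opposing 29 gives net 67, which does not reach 69, so (e) does not meet the standard.
  Stage 4 not carried; the franchisor fails its burden.
So the franchisee prevails.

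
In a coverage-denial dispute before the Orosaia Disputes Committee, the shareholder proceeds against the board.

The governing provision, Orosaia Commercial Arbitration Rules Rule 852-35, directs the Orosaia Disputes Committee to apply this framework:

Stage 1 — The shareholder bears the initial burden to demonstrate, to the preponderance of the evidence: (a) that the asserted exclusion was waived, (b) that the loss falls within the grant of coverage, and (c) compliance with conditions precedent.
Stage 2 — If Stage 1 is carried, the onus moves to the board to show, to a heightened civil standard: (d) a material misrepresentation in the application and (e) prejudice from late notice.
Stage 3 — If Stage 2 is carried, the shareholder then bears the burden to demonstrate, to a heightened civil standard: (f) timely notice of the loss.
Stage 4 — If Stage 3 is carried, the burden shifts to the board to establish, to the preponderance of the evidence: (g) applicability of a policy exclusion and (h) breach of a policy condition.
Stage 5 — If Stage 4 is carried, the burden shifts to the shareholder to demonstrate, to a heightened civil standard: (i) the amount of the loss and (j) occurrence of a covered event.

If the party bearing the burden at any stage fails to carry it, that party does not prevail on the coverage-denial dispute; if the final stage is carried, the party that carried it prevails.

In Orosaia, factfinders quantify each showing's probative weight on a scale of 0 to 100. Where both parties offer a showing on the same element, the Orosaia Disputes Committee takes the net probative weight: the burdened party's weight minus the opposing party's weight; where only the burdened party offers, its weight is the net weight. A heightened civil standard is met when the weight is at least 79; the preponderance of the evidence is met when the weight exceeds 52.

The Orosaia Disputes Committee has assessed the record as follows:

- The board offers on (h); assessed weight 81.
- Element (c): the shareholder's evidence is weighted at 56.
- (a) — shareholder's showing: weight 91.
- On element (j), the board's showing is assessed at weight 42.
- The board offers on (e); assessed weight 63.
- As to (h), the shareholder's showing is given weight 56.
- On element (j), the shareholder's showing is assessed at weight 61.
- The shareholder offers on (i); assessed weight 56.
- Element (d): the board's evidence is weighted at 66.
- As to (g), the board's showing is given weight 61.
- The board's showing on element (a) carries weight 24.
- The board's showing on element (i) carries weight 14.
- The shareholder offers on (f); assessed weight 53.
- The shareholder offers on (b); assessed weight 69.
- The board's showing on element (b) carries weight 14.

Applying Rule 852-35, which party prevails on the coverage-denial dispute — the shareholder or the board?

shareholder

At Stage 1 the shareholder must meet the preponderance of the evidence (weight exceeds 52): on (a) the weight is 91 less the opposing 24 gives net 67, > 52, so (a) meets the standard; on (b) the weight is 69 less the opposing 14 gives net 55, > 52, so (b) meets the standard; on (c) the weight is 56, > 52, so (c) meets the standard.
  The shareholder carries Stage 1; the board now bears the burden.
At Stage 2 the board must meet a heightened civil standard (weight is at least 79): on (d) the weight is 66, < 79, so (d) does not meet the standard; on (e) the weight is 63, < 79, so (e) does not meet the standard.
  Not every element is met, so the board fails to carry Stage 2.
So the shareholder prevails.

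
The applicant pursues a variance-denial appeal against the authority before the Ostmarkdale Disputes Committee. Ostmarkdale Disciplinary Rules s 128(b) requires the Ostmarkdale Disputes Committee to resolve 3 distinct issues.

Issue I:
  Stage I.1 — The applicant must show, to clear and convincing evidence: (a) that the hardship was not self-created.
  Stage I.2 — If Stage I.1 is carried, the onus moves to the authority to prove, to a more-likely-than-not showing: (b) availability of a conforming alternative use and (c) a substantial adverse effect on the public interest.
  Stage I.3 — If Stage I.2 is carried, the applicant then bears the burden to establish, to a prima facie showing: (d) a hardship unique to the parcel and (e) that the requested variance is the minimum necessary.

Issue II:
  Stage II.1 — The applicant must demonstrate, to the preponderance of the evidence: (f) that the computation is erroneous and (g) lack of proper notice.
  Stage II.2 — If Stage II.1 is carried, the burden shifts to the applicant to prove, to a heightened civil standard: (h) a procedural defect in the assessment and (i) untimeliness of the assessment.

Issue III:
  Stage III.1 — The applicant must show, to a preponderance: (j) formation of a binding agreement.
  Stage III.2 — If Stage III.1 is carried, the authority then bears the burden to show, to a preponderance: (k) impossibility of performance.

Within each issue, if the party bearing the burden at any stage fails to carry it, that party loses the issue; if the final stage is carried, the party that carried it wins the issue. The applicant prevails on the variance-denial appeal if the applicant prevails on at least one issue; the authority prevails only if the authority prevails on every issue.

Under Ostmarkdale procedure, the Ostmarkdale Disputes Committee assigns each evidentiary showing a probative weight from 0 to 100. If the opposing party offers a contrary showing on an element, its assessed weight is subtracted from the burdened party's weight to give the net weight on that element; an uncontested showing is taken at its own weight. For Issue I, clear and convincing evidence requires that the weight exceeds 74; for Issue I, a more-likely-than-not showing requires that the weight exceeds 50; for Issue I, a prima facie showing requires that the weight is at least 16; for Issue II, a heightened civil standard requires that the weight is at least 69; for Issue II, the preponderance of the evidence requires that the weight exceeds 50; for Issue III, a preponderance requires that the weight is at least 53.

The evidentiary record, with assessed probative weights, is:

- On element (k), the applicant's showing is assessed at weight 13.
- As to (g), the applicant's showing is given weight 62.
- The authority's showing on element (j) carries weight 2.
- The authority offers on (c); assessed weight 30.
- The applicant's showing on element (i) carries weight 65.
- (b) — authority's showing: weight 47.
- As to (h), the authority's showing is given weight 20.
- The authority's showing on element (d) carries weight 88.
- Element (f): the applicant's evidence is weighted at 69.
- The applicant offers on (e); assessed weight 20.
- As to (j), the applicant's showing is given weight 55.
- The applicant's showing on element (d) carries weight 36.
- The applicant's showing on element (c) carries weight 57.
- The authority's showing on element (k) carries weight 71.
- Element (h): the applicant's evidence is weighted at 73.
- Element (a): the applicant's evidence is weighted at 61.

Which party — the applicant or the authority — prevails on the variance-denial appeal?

authority

— Issue I —
At Stage I.1 the applicant must meet clear and convincing evidence (weight exceeds 74): on (a) the weight is 61, ≤ 74, so (a) does not meet the standard.
  Not every element is met, so the applicant fails to carry Stage I.1.
The analysis ends at Stage I.1; the authority prevails on this issue.
— Issue II —
At Stage II.1 the applicant must meet the preponderance of the evidence (weight exceeds 50): on (f) the weight is 69, which does exceed 50, so (f) meets the standard; on (g) the weight is 62, > 50, so (g) meets the standard.
  All elements met. The applicant retains the burden for Stage II.2.
At Stage II.2 the applicant must meet a heightened civil standard (weight is at least 69): on (h) the weight is 73 less the opposing 20 gives net 53, < 69, so (h) does not meet the standard; on (i) the weight is 65, which does not reach 69, so (i) does not meet the standard.
  Not every element is met, so the applicant fails to carry Stage II.2.
The authority prevails on this issue.
— Issue III —
At Stage III.1 the applicant must meet a preponderance (weight is at least 53): on (j) the weight is 55 less the opposing 2 gives net 53, which does reach 53, so (j) meets the standard.
  The applicant carries Stage III.1; the authority now bears the burden.
At Stage III.2 the authority must meet a preponderance (weight is at least 53): on (k) the weight is 71 less the opposing 13 gives net 58, ≥ 53, so (k) meets the standard.
  Stage III.2 carried; the final stage is satisfied.
With every stage satisfied, the authority prevails on this issue.
Per-issue: Issue I → authority; Issue II → authority; Issue III → authority. The applicant must prevail on at least one issue; overall, the authority prevails.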